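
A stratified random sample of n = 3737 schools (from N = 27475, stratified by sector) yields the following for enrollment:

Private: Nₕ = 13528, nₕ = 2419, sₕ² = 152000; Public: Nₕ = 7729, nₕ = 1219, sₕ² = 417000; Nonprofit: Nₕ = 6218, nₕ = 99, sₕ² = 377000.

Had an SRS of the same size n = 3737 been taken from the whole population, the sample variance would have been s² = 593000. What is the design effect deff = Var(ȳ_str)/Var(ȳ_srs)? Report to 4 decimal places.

1.6575

Var(ȳ_str) = Σ Wₕ²(1−fₕ)sₕ²/nₕ with Wₕ = Nₕ/27475:
  Private: (13528/27475)²·(1−2419/13528)·152000/2419 = 12.509527
  Public: (7729/27475)²·(1−1219/7729)·417000/1219 = 22.801386
  Nonprofit: (6218/27475)²·(1−99/6218)·377000/99 = 191.93842
  → Var(ȳ_str) = 227.24933.
Var(ȳ_srs) = (1 − 3737/27475)·593000/3737 = 137.10018.
deff = 227.24933 / 137.10018 = 1.6575.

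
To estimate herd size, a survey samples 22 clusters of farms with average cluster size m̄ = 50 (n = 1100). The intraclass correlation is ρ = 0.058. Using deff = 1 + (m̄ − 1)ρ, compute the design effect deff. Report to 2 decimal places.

3.84

deff = 1 + (50 − 1)·0.058 = 1 + 2.842 = 3.842.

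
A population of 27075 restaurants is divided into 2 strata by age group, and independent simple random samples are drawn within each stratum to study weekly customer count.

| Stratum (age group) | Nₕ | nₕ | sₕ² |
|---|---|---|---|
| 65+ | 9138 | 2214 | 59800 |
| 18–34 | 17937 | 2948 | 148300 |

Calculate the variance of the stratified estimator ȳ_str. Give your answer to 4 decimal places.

Var(ȳ_str) = Σₕ Wₕ²(1 − fₕ)sₕ²/nₕ with Wₕ = Nₕ/N, N = 27075.
65+: Wₕ = 0.33750693; term = 0.33750693²·(1 − 0.24228496)·59800/2214 = 2.3312822.
18–34: Wₕ = 0.66249307; term = 0.66249307²·(1 − 0.16435301)·148300/2948 = 18.450121.
Sum = 20.781403.

20.7814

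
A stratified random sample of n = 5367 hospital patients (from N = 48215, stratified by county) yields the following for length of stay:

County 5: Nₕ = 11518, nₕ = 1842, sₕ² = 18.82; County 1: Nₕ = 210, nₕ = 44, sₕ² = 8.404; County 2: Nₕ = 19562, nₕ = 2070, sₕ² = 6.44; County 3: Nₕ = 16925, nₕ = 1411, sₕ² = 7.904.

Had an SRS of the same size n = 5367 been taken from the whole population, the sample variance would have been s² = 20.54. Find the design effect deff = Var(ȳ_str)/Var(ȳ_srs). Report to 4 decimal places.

Var(ȳ_str) = Σ Wₕ²(1−fₕ)sₕ²/nₕ with Wₕ = Nₕ/48215:
  County 5: (11518/48215)²·(1−1842/11518)·18.82/1842 = 4.8982234 × 10^-4
  County 1: (210/48215)²·(1−44/210)·8.404/44 = 2.8641543 × 10^-6
  County 2: (19562/48215)²·(1−2070/19562)·6.44/2070 = 4.5793507 × 10^-4
  County 3: (16925/48215)²·(1−1411/16925)·7.904/1411 = 6.3271487 × 10^-4
  → Var(ȳ_str) = 0.0015833364.
Var(ȳ_srs) = (1 − 5367/48215)·20.54/5367 = 0.003401083.
deff = 0.0015833364 / 0.003401083 = 0.4655.

0.4655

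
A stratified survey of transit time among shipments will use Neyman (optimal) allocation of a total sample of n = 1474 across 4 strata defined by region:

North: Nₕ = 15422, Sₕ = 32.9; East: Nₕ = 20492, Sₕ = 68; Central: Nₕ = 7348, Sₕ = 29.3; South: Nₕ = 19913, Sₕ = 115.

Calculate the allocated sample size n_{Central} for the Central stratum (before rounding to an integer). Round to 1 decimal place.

Neyman allocation: nₕ = n·NₕSₕ / Σⱼ NⱼSⱼ.
Σ NⱼSⱼ = 15422·32.9 + 20492·68 + 7348·29.3 + 19913·115 = 4.4061312 × 10^6.
n_{Central} = 1474·7348·29.3 / (4.4061312 × 10^6) = 72.0.

72.0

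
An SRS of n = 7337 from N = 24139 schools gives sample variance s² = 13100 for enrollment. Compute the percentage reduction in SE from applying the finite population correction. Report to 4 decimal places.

16.5703

f = n/N = 7337/24139 = 0.30394797.
SE_no-fpc = √(s²/n) = 1.3362151; SE_fpc = √((1−f)s²/n) = 1.1148007.
Ratio = √(1−f) = 0.83429733. Reduction = 100·(1 − 0.83429733) = 16.5703%.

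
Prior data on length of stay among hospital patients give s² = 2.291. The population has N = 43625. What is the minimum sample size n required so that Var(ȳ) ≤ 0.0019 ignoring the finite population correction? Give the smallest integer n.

1206

Without fpc, n₀ = s²/D = 2.291/0.0019 = 1205.7895.
Rounding up, n = 1206.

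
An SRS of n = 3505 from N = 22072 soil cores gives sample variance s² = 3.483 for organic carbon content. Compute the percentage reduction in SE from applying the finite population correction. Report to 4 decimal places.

8.2830

f = n/N = 3505/22072 = 0.15879848.
SE_no-fpc = √(s²/n) = 0.031523376; SE_fpc = √((1−f)s²/n) = 0.028912307.
Ratio = √(1−f) = 0.91717039. Reduction = 100·(1 − 0.91717039) = 8.2830%.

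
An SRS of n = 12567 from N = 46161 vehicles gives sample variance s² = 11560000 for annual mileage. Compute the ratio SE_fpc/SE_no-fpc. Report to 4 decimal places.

0.8531

f = n/N = 12567/46161 = 0.27224280.
SE_no-fpc = √(s²/n) = 30.32935; SE_fpc = √((1−f)s²/n) = 25.87357.
Ratio = √(1−f) = 0.85308686.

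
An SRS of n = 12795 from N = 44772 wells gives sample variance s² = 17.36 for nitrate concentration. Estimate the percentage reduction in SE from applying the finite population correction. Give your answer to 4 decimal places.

15.4885

f = n/N = 12795/44772 = 0.28578129.
SE_no-fpc = √(s²/n) = 0.036834495; SE_fpc = √((1−f)s²/n) = 0.03112937.
Ratio = √(1−f) = 0.84511461. Reduction = 100·(1 − 0.84511461) = 15.4885%.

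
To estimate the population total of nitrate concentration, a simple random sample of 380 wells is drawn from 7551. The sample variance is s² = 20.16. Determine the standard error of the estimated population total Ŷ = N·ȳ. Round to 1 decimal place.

Var(Ŷ) = N²·Var(ȳ) = N²·(1 − n/N)·s²/n.
f = 380/7551 = 0.05032446; Var(ȳ) = 0.94967554·20.16/380 = 0.050382787.
Var(Ŷ) = 7551² · 0.050382787 = 2.8727056 × 10^6.
SE(Ŷ) = √(2.8727056 × 10^6) = 1694.9.

1694.9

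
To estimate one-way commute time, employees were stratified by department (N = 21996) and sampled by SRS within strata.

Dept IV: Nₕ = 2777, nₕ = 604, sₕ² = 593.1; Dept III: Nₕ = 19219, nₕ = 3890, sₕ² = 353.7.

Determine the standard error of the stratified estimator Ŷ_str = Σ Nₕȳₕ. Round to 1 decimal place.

5719.5

Var(Ŷ_str) = Σₕ Nₕ²(1 − fₕ)sₕ²/nₕ.
Dept IV: 2777²·(1 − 604/2777)·593.1/604 = 5.9255217 × 10^6.
Dept III: 19219²·(1 − 3890/19219)·353.7/3890 = 2.678737 × 10^7.
Sum = 3.2712892 × 10^7.
SE = √(3.2712892 × 10^7) = 5719.5.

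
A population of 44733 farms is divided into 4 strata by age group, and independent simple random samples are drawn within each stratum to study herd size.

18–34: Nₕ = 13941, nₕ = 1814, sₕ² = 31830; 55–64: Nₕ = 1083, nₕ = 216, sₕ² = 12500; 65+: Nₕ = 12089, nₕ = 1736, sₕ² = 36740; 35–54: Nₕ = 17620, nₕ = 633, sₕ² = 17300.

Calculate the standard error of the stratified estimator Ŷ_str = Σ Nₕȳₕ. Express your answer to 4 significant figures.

Var(Ŷ_str) = Σₕ Nₕ²(1 − fₕ)sₕ²/nₕ.
18–34: 13941²·(1 − 1814/13941)·31830/1814 = 2.9665158 × 10^9.
55–64: 1083²·(1 − 216/1083)·12500/216 = 5.4338021 × 10^7.
65+: 12089²·(1 − 1736/12089)·36740/1736 = 2.6487808 × 10^9.
35–54: 17620²·(1 − 633/17620)·17300/633 = 8.18022 × 10^9.
Sum = 1.3849855 × 10^10.
SE = √(1.3849855 × 10^10) = 117700.

117700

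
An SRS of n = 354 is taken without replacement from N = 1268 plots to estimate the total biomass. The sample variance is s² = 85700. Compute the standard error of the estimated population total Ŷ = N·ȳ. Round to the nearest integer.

16750

Var(Ŷ) = N²·Var(ȳ) = N²·(1 − n/N)·s²/n.
f = 354/1268 = 0.27917981; Var(ȳ) = 0.72082019·85700/354 = 174.50364.
Var(Ŷ) = 1268² · 174.50364 = 2.8057114 × 10^8.
SE(Ŷ) = √(2.8057114 × 10^8) = 16750.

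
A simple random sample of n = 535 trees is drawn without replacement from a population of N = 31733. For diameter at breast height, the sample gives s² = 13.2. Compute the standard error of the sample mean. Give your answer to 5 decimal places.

0.15575

Under SRS without replacement, Var(ȳ) = (1 − f)·s²/n with f = n/N = 535/31733 = 0.01685942.
Var(ȳ) = (1 − 0.01685942)·13.2/535 = 0.98314058·0.024672897 = 0.024256926.
SE(ȳ) = √(0.024256926) = 0.15575.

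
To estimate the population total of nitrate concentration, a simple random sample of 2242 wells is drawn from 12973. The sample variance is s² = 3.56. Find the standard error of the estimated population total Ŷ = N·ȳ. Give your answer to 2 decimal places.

Var(Ŷ) = N²·Var(ȳ) = N²·(1 − n/N)·s²/n.
f = 2242/12973 = 0.17282047; Var(ȳ) = 0.82717953·3.56/2242 = 0.0013134519.
Var(Ŷ) = 12973² · 0.0013134519 = 221052.29.
SE(Ŷ) = √(221052.29) = 470.16.

470.16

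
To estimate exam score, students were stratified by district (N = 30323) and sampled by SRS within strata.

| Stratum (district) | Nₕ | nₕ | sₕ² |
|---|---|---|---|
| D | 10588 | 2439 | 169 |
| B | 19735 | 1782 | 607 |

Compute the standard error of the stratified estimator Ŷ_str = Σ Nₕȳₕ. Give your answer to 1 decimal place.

Var(Ŷ_str) = Σₕ Nₕ²(1 − fₕ)sₕ²/nₕ.
D: 10588²·(1 − 2439/10588)·169/2439 = 5.9785127 × 10^6.
B: 19735²·(1 − 1782/19735)·607/1782 = 1.2068552 × 10^8.
Sum = 1.2666403 × 10^8.
SE = √(1.2666403 × 10^8) = 11254.5.

11254.5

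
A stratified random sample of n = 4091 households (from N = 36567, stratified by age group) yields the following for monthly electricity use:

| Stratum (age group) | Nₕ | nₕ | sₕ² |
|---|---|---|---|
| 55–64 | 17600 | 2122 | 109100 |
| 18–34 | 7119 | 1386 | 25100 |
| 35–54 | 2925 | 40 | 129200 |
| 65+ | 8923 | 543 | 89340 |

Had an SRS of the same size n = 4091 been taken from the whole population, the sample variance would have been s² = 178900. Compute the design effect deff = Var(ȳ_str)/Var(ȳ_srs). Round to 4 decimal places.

1.0457

Var(ȳ_str) = Σ Wₕ²(1−fₕ)sₕ²/nₕ with Wₕ = Nₕ/36567:
  55–64: (17600/36567)²·(1−2122/17600)·109100/2122 = 10.474377
  18–34: (7119/36567)²·(1−1386/7119)·25100/1386 = 0.55275511
  35–54: (2925/36567)²·(1−40/2925)·129200/40 = 20.384288
  65+: (8923/36567)²·(1−543/8923)·89340/543 = 9.2007317
  → Var(ȳ_str) = 40.612152.
Var(ȳ_srs) = (1 − 4091/36567)·178900/4091 = 38.83775.
deff = 40.612152 / 38.83775 = 1.0457.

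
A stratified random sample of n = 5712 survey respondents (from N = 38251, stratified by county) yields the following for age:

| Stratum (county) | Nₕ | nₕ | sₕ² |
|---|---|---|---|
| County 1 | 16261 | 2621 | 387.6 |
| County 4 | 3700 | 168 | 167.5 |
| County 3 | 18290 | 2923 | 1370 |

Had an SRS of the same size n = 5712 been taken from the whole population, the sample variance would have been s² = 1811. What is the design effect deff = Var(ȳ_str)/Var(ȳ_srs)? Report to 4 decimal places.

0.4500

Var(ȳ_str) = Σ Wₕ²(1−fₕ)sₕ²/nₕ with Wₕ = Nₕ/38251:
  County 1: (16261/38251)²·(1−2621/16261)·387.6/2621 = 0.022417789
  County 4: (3700/38251)²·(1−168/3700)·167.5/168 = 0.008905173
  County 3: (18290/38251)²·(1−2923/18290)·1370/2923 = 0.090034501
  → Var(ȳ_str) = 0.12135746.
Var(ȳ_srs) = (1 − 5712/38251)·1811/5712 = 0.26970665.
deff = 0.12135746 / 0.26970665 = 0.4500.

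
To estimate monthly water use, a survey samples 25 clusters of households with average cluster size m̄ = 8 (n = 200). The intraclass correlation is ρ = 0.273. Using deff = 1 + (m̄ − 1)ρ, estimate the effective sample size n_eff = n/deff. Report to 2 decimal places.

deff = 1 + (8 − 1)·0.273 = 1 + 1.911 = 2.911.
n_eff = 200 / 2.911 = 68.70.

68.70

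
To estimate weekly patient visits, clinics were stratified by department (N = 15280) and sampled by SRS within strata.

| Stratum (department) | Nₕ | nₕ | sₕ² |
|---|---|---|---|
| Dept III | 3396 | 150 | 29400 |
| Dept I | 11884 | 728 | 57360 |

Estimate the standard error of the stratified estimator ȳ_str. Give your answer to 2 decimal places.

7.35

Var(ȳ_str) = Σₕ Wₕ²(1 − fₕ)sₕ²/nₕ with Wₕ = Nₕ/N, N = 15280.
Dept III: Wₕ = 0.22225131; term = 0.22225131²·(1 − 0.04416961)·29400/150 = 9.2539161.
Dept I: Wₕ = 0.77774869; term = 0.77774869²·(1 − 0.06125884)·57360/728 = 44.740641.
Sum = 53.994557.
SE = √(53.994557) = 7.35.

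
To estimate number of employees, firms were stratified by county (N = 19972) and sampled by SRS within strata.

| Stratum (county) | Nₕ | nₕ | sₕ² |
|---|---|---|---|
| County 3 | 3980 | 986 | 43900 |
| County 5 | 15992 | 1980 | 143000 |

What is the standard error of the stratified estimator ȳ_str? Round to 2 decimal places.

Var(ȳ_str) = Σₕ Wₕ²(1 − fₕ)sₕ²/nₕ with Wₕ = Nₕ/N, N = 19972.
County 3: Wₕ = 0.19927899; term = 0.19927899²·(1 − 0.24773869)·43900/986 = 1.3300849.
County 5: Wₕ = 0.80072101; term = 0.80072101²·(1 − 0.12381191)·143000/1980 = 40.572395.
Sum = 41.90248.
SE = √(41.90248) = 6.47.

6.47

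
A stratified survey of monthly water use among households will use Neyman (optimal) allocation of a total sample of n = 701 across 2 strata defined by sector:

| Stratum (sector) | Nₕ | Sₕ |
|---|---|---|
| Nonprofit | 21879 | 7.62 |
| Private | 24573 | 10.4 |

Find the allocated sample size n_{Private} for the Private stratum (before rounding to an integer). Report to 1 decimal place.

Neyman allocation: nₕ = n·NₕSₕ / Σⱼ NⱼSⱼ.
Σ NⱼSⱼ = 21879·7.62 + 24573·10.4 = 422277.18.
n_{Private} = 701·24573·10.4 / 422277.18 = 424.2.

424.2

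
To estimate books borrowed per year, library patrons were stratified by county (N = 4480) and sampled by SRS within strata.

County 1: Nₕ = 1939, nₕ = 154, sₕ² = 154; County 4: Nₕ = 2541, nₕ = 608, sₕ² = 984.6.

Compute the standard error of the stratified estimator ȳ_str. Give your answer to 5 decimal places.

0.75416

Var(ȳ_str) = Σₕ Wₕ²(1 − fₕ)sₕ²/nₕ with Wₕ = Nₕ/N, N = 4480.
County 1: Wₕ = 0.43281250; term = 0.43281250²·(1 − 0.07942238)·154/154 = 0.17244873.
County 4: Wₕ = 0.56718750; term = 0.56718750²·(1 − 0.23927588)·984.6/608 = 0.39631156.
Sum = 0.56876029.
SE = √(0.56876029) = 0.75416.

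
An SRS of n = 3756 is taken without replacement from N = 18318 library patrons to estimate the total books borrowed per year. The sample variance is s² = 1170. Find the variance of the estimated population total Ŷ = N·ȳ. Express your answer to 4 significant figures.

Var(Ŷ) = N²·Var(ȳ) = N²·(1 − n/N)·s²/n.
f = 3756/18318 = 0.20504422; Var(ȳ) = 0.79495578·1170/3756 = 0.24763.
Var(Ŷ) = 18318² · 0.24763 = 8.309203 × 10^7.

8.309 × 10^7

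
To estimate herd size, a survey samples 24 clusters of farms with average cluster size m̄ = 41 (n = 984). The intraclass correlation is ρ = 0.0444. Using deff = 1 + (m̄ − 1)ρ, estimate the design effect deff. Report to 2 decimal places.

deff = 1 + (41 − 1)·0.0444 = 1 + 1.776 = 2.776.

2.78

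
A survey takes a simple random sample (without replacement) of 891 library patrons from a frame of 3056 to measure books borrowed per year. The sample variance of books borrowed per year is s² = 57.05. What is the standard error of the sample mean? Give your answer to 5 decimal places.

0.21298

Under SRS without replacement, Var(ȳ) = (1 − f)·s²/n with f = n/N = 891/3056 = 0.29155759.
Var(ȳ) = (1 − 0.29155759)·57.05/891 = 0.70844241·0.064029181 = 0.045360987.
SE(ȳ) = √(0.045360987) = 0.21298.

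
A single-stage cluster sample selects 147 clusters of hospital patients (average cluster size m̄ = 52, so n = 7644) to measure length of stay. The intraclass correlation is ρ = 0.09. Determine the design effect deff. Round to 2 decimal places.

5.59

deff = 1 + (52 − 1)·0.09 = 1 + 4.59 = 5.59.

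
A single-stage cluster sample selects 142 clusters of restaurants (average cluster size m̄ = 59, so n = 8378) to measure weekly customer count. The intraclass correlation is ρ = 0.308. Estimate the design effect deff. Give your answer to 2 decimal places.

18.86

deff = 1 + (59 − 1)·0.308 = 1 + 17.864 = 18.864.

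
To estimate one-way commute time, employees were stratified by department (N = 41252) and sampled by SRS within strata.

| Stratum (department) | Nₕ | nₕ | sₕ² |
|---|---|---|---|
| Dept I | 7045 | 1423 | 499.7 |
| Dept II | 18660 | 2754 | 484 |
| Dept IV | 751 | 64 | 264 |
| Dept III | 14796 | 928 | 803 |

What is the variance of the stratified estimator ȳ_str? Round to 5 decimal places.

Var(ȳ_str) = Σₕ Wₕ²(1 − fₕ)sₕ²/nₕ with Wₕ = Nₕ/N, N = 41252.
Dept I: Wₕ = 0.17077960; term = 0.17077960²·(1 − 0.20198722)·499.7/1423 = 0.0081730898.
Dept II: Wₕ = 0.45234170; term = 0.45234170²·(1 − 0.14758842)·484/2754 = 0.030652368.
Dept IV: Wₕ = 0.01820518; term = 0.01820518²·(1 − 0.08521971)·264/64 = 0.0012506351.
Dept III: Wₕ = 0.35867352; term = 0.35867352²·(1 − 0.06271965)·803/928 = 0.10433637.
Sum = 0.14441246.

0.14441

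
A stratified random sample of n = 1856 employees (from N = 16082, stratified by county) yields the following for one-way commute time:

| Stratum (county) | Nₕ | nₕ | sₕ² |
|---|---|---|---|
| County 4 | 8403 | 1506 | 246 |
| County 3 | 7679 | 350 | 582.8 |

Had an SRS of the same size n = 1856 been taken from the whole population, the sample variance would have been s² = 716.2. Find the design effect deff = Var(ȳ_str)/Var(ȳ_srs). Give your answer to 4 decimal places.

Var(ȳ_str) = Σ Wₕ²(1−fₕ)sₕ²/nₕ with Wₕ = Nₕ/16082:
  County 4: (8403/16082)²·(1−1506/8403)·246/1506 = 0.036603668
  County 3: (7679/16082)²·(1−350/7679)·582.8/350 = 0.36234375
  → Var(ȳ_str) = 0.39894742.
Var(ȳ_srs) = (1 − 1856/16082)·716.2/1856 = 0.34134936.
deff = 0.39894742 / 0.34134936 = 1.1687.

1.1687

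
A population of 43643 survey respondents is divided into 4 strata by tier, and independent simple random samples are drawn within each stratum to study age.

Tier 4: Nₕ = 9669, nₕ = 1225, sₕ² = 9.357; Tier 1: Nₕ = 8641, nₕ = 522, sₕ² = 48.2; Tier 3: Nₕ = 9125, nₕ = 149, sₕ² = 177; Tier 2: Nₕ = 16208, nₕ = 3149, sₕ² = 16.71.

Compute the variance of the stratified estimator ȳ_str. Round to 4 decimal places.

0.0554

Var(ȳ_str) = Σₕ Wₕ²(1 − fₕ)sₕ²/nₕ with Wₕ = Nₕ/N, N = 43643.
Tier 4: Wₕ = 0.22154756; term = 0.22154756²·(1 − 0.12669356)·9.357/1225 = 3.2741693 × 10^-4.
Tier 1: Wₕ = 0.19799281; term = 0.19799281²·(1 − 0.06040967)·48.2/522 = 0.0034010568.
Tier 3: Wₕ = 0.20908279; term = 0.20908279²·(1 − 0.01632877)·177/149 = 0.051082662.
Tier 2: Wₕ = 0.37137685; term = 0.37137685²·(1 − 0.19428677)·16.71/3149 = 5.8967667 × 10^-4.
Sum = 0.055400812.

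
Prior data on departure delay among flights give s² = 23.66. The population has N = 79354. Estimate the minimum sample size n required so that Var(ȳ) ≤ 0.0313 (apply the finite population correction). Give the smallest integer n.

Without fpc, n₀ = s²/D = 23.66/0.0313 = 755.9105.
With fpc, (1 − n/N)·s²/n ≤ D requires n ≥ n₀/(1 + n₀/N) = 755.9105/(1 + 755.9105/79354) = 748.7778.
Rounding up, n = 749.

749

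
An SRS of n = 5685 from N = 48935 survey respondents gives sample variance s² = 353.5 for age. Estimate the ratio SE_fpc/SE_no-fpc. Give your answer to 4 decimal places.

0.9401

f = n/N = 5685/48935 = 0.11617452.
SE_no-fpc = √(s²/n) = 0.24936154; SE_fpc = √((1−f)s²/n) = 0.23442976.
Ratio = √(1−f) = 0.94011993.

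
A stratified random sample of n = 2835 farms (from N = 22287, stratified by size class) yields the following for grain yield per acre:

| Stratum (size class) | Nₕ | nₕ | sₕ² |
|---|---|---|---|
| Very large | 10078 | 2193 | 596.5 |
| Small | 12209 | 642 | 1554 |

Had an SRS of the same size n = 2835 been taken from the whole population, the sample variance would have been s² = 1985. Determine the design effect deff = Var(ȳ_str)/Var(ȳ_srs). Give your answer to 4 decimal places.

Var(ȳ_str) = Σ Wₕ²(1−fₕ)sₕ²/nₕ with Wₕ = Nₕ/22287:
  Very large: (10078/22287)²·(1−2193/10078)·596.5/2193 = 0.043515567
  Small: (12209/22287)²·(1−642/12209)·1554/642 = 0.68819829
  → Var(ȳ_str) = 0.73171386.
Var(ȳ_srs) = (1 − 2835/22287)·1985/2835 = 0.61111099.
deff = 0.73171386 / 0.61111099 = 1.1974.

1.1974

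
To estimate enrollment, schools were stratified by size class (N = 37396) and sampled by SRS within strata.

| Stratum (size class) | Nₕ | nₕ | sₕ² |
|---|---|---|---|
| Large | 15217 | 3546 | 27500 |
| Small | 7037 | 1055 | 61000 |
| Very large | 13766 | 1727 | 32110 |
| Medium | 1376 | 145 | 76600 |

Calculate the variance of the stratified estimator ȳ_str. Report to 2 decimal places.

Var(ȳ_str) = Σₕ Wₕ²(1 − fₕ)sₕ²/nₕ with Wₕ = Nₕ/N, N = 37396.
Large: Wₕ = 0.40691518; term = 0.40691518²·(1 − 0.23302885)·27500/3546 = 0.98487422.
Small: Wₕ = 0.18817521; term = 0.18817521²·(1 − 0.14992184)·61000/1055 = 1.7404479.
Very large: Wₕ = 0.36811424; term = 0.36811424²·(1 − 0.12545402)·32110/1727 = 2.2034127.
Medium: Wₕ = 0.03679538; term = 0.03679538²·(1 − 0.10537791)·76600/145 = 0.63986293.
Sum = 5.5685978.

5.57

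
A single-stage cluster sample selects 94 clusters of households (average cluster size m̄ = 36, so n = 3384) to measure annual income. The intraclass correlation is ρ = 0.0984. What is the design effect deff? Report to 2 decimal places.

deff = 1 + (36 − 1)·0.0984 = 1 + 3.444 = 4.444.

4.44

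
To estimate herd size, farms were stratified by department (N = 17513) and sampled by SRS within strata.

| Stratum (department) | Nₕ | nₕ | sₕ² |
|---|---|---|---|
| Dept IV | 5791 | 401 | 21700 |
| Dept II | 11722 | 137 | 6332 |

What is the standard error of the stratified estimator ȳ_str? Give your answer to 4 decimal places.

Var(ȳ_str) = Σₕ Wₕ²(1 − fₕ)sₕ²/nₕ with Wₕ = Nₕ/N, N = 17513.
Dept IV: Wₕ = 0.33066865; term = 0.33066865²·(1 − 0.06924538)·21700/401 = 5.5072729.
Dept II: Wₕ = 0.66933135; term = 0.66933135²·(1 − 0.01168743)·6332/137 = 20.464305.
Sum = 25.971578.
SE = √(25.971578) = 5.0962.

5.0962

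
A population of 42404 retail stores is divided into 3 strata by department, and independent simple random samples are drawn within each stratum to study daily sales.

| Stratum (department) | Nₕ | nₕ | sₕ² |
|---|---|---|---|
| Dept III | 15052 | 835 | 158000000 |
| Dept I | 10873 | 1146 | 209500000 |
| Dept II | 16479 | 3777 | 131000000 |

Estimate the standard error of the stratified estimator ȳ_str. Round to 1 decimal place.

193.2

Var(ȳ_str) = Σₕ Wₕ²(1 − fₕ)sₕ²/nₕ with Wₕ = Nₕ/N, N = 42404.
Dept III: Wₕ = 0.35496651; term = 0.35496651²·(1 − 0.05547436)·158000000/835 = 22519.52.
Dept I: Wₕ = 0.25641449; term = 0.25641449²·(1 − 0.10539869)·209500000/1146 = 10752.614.
Dept II: Wₕ = 0.38861900; term = 0.38861900²·(1 − 0.22920080)·131000000/3777 = 4037.5101.
Sum = 37309.644.
SE = √(37309.644) = 193.2.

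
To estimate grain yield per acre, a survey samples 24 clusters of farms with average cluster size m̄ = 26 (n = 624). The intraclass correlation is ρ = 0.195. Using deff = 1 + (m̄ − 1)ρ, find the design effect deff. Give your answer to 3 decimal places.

deff = 1 + (26 − 1)·0.195 = 1 + 4.875 = 5.875.

5.875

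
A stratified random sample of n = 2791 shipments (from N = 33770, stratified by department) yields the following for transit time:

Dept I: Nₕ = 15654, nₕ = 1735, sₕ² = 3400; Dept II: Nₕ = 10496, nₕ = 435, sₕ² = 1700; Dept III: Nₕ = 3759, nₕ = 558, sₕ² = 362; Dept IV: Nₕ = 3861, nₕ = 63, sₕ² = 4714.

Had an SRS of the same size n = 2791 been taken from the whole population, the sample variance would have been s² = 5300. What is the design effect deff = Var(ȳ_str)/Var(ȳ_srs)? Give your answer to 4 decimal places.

0.9789

Var(ȳ_str) = Σ Wₕ²(1−fₕ)sₕ²/nₕ with Wₕ = Nₕ/33770:
  Dept I: (15654/33770)²·(1−1735/15654)·3400/1735 = 0.37441279
  Dept II: (10496/33770)²·(1−435/10496)·1700/435 = 0.36187828
  Dept III: (3759/33770)²·(1−558/3759)·362/558 = 0.0068449495
  Dept IV: (3861/33770)²·(1−63/3861)·4714/63 = 0.96214753
  → Var(ȳ_str) = 1.7052835.
Var(ȳ_srs) = (1 − 2791/33770)·5300/2791 = 1.7420169.
deff = 1.7052835 / 1.7420169 = 0.9789.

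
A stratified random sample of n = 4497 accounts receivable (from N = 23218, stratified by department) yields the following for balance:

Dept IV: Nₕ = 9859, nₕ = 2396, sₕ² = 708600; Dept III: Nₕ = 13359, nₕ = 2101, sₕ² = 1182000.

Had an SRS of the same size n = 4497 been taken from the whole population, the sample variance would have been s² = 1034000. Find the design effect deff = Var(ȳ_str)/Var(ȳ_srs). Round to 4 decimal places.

1.0643

Var(ȳ_str) = Σ Wₕ²(1−fₕ)sₕ²/nₕ with Wₕ = Nₕ/23218:
  Dept IV: (9859/23218)²·(1−2396/9859)·708600/2396 = 40.365564
  Dept III: (13359/23218)²·(1−2101/13359)·1182000/2101 = 156.95567
  → Var(ȳ_str) = 197.32123.
Var(ȳ_srs) = (1 − 4497/23218)·1034000/4497 = 185.39665.
deff = 197.32123 / 185.39665 = 1.0643.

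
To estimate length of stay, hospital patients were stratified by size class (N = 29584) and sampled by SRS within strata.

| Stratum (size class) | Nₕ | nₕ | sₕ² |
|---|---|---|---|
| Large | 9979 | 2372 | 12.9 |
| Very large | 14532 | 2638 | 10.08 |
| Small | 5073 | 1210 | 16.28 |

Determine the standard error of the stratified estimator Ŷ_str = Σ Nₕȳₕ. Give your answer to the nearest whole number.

1156

Var(Ŷ_str) = Σₕ Nₕ²(1 − fₕ)sₕ²/nₕ.
Large: 9979²·(1 − 2372/9979)·12.9/2372 = 412834.01.
Very large: 14532²·(1 − 2638/14532)·10.08/2638 = 660448.66.
Small: 5073²·(1 − 1210/5073)·16.28/1210 = 263668.71.
Sum = 1.3369514 × 10^6.
SE = √(1.3369514 × 10^6) = 1156.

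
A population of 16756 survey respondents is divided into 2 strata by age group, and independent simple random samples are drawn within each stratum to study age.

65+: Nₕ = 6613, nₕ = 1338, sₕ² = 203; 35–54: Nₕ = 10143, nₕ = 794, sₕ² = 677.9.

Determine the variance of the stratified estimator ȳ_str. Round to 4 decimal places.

Var(ȳ_str) = Σₕ Wₕ²(1 − fₕ)sₕ²/nₕ with Wₕ = Nₕ/N, N = 16756.
65+: Wₕ = 0.39466460; term = 0.39466460²·(1 − 0.20232875)·203/1338 = 0.018850384.
35–54: Wₕ = 0.60533540; term = 0.60533540²·(1 − 0.07828059)·677.9/794 = 0.28836066.
Sum = 0.30721104.

0.3072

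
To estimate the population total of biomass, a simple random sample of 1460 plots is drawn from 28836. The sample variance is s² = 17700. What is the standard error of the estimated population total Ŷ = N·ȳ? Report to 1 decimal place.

97827.9

Var(Ŷ) = N²·Var(ȳ) = N²·(1 − n/N)·s²/n.
f = 1460/28836 = 0.05063116; Var(ȳ) = 0.94936884·17700/1460 = 11.509472.
Var(Ŷ) = 28836² · 11.509472 = 9.5702974 × 10^9.
SE(Ŷ) = √(9.5702974 × 10^9) = 97827.9.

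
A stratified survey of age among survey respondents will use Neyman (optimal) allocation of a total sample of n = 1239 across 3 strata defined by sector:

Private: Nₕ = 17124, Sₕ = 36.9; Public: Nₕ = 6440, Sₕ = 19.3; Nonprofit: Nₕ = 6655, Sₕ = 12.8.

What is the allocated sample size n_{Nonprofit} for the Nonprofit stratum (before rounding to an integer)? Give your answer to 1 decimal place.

125.4

Neyman allocation: nₕ = n·NₕSₕ / Σⱼ NⱼSⱼ.
Σ NⱼSⱼ = 17124·36.9 + 6440·19.3 + 6655·12.8 = 841351.6.
n_{Nonprofit} = 1239·6655·12.8 / 841351.6 = 125.4.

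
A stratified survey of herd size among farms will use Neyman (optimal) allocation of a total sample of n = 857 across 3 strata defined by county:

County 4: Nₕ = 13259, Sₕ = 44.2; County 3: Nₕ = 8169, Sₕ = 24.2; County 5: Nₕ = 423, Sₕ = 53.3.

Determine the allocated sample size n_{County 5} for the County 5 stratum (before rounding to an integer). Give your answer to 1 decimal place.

24.0

Neyman allocation: nₕ = n·NₕSₕ / Σⱼ NⱼSⱼ.
Σ NⱼSⱼ = 13259·44.2 + 8169·24.2 + 423·53.3 = 806283.5.
n_{County 5} = 857·423·53.3 / 806283.5 = 24.0.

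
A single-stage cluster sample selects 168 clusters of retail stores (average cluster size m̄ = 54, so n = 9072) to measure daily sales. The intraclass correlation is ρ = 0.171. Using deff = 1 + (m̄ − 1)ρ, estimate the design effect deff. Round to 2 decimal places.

10.06

deff = 1 + (54 − 1)·0.171 = 1 + 9.063 = 10.063.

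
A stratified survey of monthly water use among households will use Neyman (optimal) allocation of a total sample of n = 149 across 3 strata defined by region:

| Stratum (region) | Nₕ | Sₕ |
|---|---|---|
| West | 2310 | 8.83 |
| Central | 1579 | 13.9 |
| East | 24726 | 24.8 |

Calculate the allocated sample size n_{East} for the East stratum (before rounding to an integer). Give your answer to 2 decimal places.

139.38

Neyman allocation: nₕ = n·NₕSₕ / Σⱼ NⱼSⱼ.
Σ NⱼSⱼ = 2310·8.83 + 1579·13.9 + 24726·24.8 = 655550.2.
n_{East} = 149·24726·24.8 / 655550.2 = 139.38.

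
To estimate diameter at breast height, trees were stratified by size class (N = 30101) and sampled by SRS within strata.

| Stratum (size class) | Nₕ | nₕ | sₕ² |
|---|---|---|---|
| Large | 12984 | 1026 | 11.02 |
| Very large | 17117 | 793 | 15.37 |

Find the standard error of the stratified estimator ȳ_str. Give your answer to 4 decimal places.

Var(ȳ_str) = Σₕ Wₕ²(1 − fₕ)sₕ²/nₕ with Wₕ = Nₕ/N, N = 30101.
Large: Wₕ = 0.43134780; term = 0.43134780²·(1 − 0.07902033)·11.02/1026 = 0.0018405153.
Very large: Wₕ = 0.56865220; term = 0.56865220²·(1 − 0.04632821)·15.37/793 = 0.0059771351.
Sum = 0.0078176504.
SE = √(0.0078176504) = 0.0884.

0.0884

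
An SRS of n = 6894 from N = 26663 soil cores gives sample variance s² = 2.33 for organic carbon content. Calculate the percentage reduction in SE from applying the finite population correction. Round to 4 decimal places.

13.8931

f = n/N = 6894/26663 = 0.25856055.
SE_no-fpc = √(s²/n) = 0.018384098; SE_fpc = √((1−f)s²/n) = 0.015829973.
Ratio = √(1−f) = 0.86106878. Reduction = 100·(1 − 0.86106878) = 13.8931%.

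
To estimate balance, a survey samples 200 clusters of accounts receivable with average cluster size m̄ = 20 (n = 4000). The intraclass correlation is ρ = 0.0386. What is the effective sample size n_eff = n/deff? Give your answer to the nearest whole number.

deff = 1 + (20 − 1)·0.0386 = 1 + 0.7334 = 1.7334.
n_eff = 4000 / 1.7334 = 2308.

2308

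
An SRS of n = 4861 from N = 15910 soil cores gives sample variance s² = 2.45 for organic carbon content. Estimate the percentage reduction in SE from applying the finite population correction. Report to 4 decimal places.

f = n/N = 4861/15910 = 0.30553111.
SE_no-fpc = √(s²/n) = 0.022450201; SE_fpc = √((1−f)s²/n) = 0.01870883.
Ratio = √(1−f) = 0.83334800. Reduction = 100·(1 − 0.83334800) = 16.6652%.

16.6652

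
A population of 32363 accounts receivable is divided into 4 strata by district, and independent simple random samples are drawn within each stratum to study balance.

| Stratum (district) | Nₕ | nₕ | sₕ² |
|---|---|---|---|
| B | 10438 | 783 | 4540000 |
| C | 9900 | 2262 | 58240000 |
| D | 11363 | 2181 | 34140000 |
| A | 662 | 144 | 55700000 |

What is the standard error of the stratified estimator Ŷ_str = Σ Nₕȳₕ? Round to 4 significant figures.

Var(Ŷ_str) = Σₕ Nₕ²(1 − fₕ)sₕ²/nₕ.
B: 10438²·(1 − 783/10438)·4540000/783 = 5.8433737 × 10^11.
C: 9900²·(1 − 2262/9900)·58240000/2262 = 1.9468999 × 10^12.
D: 11363²·(1 − 2181/11363)·34140000/2181 = 1.6331954 × 10^12.
A: 662²·(1 − 144/662)·55700000/144 = 1.3264181 × 10^11.
Sum = 4.2970745 × 10^12.
SE = √(4.2970745 × 10^12) = 2.073 × 10^6.

2.073 × 10^6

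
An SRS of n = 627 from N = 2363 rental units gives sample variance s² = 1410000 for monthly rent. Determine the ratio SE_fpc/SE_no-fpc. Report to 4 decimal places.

0.8571

f = n/N = 627/2363 = 0.26534067.
SE_no-fpc = √(s²/n) = 47.421554; SE_fpc = √((1−f)s²/n) = 40.646091.
Ratio = √(1−f) = 0.85712270.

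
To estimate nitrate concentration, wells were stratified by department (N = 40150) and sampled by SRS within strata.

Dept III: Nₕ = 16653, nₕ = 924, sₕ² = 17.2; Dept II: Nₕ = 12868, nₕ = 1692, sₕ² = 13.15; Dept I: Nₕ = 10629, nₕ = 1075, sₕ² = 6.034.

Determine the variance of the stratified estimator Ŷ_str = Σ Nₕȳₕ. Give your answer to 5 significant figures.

Var(Ŷ_str) = Σₕ Nₕ²(1 − fₕ)sₕ²/nₕ.
Dept III: 16653²·(1 − 924/16653)·17.2/924 = 4.875847 × 10^6.
Dept II: 12868²·(1 − 1692/12868)·13.15/1692 = 1.1176938 × 10^6.
Dept I: 10629²·(1 − 1075/10629)·6.034/1075 = 569999.51.
Sum = 6.5635403 × 10^6.

6.5635 × 10^6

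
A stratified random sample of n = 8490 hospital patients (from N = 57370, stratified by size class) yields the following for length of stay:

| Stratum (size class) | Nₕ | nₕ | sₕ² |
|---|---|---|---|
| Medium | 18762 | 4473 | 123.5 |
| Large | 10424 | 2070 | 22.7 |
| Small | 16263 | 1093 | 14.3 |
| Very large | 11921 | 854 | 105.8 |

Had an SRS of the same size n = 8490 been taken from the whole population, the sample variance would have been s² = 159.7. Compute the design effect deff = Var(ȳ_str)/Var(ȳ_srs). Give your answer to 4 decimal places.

Var(ȳ_str) = Σ Wₕ²(1−fₕ)sₕ²/nₕ with Wₕ = Nₕ/57370:
  Medium: (18762/57370)²·(1−4473/18762)·123.5/4473 = 0.0022489476
  Large: (10424/57370)²·(1−2070/10424)·22.7/2070 = 2.9014473 × 10^-4
  Small: (16263/57370)²·(1−1093/16263)·14.3/1093 = 9.8069152 × 10^-4
  Very large: (11921/57370)²·(1−854/11921)·105.8/854 = 0.0049659312
  → Var(ȳ_str) = 0.0084857151.
Var(ȳ_srs) = (1 − 8490/57370)·159.7/8490 = 0.01602668.
deff = 0.0084857151 / 0.01602668 = 0.5295.

0.5295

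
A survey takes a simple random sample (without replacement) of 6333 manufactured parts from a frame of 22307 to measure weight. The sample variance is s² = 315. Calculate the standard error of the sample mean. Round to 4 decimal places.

Under SRS without replacement, Var(ȳ) = (1 − f)·s²/n with f = n/N = 6333/22307 = 0.28390191.
Var(ȳ) = (1 − 0.28390191)·315/6333 = 0.71609809·0.04973946 = 0.035618332.
SE(ȳ) = √(0.035618332) = 0.1887.

0.1887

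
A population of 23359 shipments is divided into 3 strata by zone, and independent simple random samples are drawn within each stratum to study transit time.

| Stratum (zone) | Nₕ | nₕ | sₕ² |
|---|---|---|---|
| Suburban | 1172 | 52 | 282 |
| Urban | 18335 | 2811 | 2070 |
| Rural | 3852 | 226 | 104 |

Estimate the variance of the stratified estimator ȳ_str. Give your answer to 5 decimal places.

0.40896

Var(ȳ_str) = Σₕ Wₕ²(1 − fₕ)sₕ²/nₕ with Wₕ = Nₕ/N, N = 23359.
Suburban: Wₕ = 0.05017338; term = 0.05017338²·(1 − 0.04436860)·282/52 = 0.013046166.
Urban: Wₕ = 0.78492230; term = 0.78492230²·(1 − 0.15331334)·2070/2811 = 0.38413648.
Rural: Wₕ = 0.16490432; term = 0.16490432²·(1 − 0.05867082)·104/226 = 0.011779598.
Sum = 0.40896224.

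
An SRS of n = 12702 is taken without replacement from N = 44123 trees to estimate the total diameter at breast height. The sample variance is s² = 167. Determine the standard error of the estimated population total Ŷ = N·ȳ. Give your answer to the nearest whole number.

4269

Var(Ŷ) = N²·Var(ȳ) = N²·(1 − n/N)·s²/n.
f = 12702/44123 = 0.28787707; Var(ȳ) = 0.71212293·167/12702 = 0.0093626617.
Var(Ŷ) = 44123² · 0.0093626617 = 1.8227596 × 10^7.
SE(Ŷ) = √(1.8227596 × 10^7) = 4269.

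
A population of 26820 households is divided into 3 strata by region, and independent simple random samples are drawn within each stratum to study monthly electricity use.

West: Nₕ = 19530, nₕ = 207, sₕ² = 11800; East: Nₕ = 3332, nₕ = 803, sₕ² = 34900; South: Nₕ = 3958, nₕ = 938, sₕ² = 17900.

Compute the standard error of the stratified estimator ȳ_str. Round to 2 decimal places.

5.54

Var(ȳ_str) = Σₕ Wₕ²(1 − fₕ)sₕ²/nₕ with Wₕ = Nₕ/N, N = 26820.
West: Wₕ = 0.72818792; term = 0.72818792²·(1 − 0.01059908)·11800/207 = 29.906866.
East: Wₕ = 0.12423565; term = 0.12423565²·(1 − 0.24099640)·34900/803 = 0.50915048.
South: Wₕ = 0.14757644; term = 0.14757644²·(1 − 0.23698838)·17900/938 = 0.31711397.
Sum = 30.73313.
SE = √(30.73313) = 5.54.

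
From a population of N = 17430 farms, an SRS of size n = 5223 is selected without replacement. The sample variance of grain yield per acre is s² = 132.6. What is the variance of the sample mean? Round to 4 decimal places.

Under SRS without replacement, Var(ȳ) = (1 − f)·s²/n with f = n/N = 5223/17430 = 0.29965577.
Var(ȳ) = (1 − 0.29965577)·132.6/5223 = 0.70034423·0.025387708 = 0.017780135.

0.0178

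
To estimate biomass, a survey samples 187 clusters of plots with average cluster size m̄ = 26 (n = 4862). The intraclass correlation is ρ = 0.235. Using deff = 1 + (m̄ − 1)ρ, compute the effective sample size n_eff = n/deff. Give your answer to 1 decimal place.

deff = 1 + (26 − 1)·0.235 = 1 + 5.875 = 6.875.
n_eff = 4862 / 6.875 = 707.2.

707.2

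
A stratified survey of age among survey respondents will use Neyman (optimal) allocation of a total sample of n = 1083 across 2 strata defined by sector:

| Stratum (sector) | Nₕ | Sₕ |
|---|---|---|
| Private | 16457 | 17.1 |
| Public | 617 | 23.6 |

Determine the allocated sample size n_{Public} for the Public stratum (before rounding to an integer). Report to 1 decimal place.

Neyman allocation: nₕ = n·NₕSₕ / Σⱼ NⱼSⱼ.
Σ NⱼSⱼ = 16457·17.1 + 617·23.6 = 295975.9.
n_{Public} = 1083·617·23.6 / 295975.9 = 53.3.

53.3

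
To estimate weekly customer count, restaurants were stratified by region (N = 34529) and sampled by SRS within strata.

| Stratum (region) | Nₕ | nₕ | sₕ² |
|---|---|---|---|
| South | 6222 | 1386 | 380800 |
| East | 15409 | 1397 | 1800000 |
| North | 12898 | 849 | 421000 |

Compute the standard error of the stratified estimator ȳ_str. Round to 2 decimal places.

Var(ȳ_str) = Σₕ Wₕ²(1 − fₕ)sₕ²/nₕ with Wₕ = Nₕ/N, N = 34529.
South: Wₕ = 0.18019636; term = 0.18019636²·(1 − 0.22275796)·380800/1386 = 6.9339708.
East: Wₕ = 0.44626256; term = 0.44626256²·(1 − 0.09066130)·1800000/1397 = 233.3365.
North: Wₕ = 0.37354108; term = 0.37354108²·(1 − 0.06582416)·421000/849 = 64.63679.
Sum = 304.90726.
SE = √(304.90726) = 17.46.

17.46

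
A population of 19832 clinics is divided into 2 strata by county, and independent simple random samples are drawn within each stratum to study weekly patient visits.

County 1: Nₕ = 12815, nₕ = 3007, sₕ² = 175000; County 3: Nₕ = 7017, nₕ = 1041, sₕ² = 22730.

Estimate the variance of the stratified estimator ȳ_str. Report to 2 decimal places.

Var(ȳ_str) = Σₕ Wₕ²(1 − fₕ)sₕ²/nₕ with Wₕ = Nₕ/N, N = 19832.
County 1: Wₕ = 0.64617789; term = 0.64617789²·(1 − 0.23464690)·175000/3007 = 18.598189.
County 3: Wₕ = 0.35382211; term = 0.35382211²·(1 − 0.14835400)·22730/1041 = 2.327972.
Sum = 20.926161.

20.93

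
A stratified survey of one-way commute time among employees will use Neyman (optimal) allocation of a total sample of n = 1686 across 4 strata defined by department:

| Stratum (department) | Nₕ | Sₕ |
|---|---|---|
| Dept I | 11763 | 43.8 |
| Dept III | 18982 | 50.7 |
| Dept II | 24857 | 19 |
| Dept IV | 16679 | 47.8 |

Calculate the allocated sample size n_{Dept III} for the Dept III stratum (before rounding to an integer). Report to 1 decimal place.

590.6

Neyman allocation: nₕ = n·NₕSₕ / Σⱼ NⱼSⱼ.
Σ NⱼSⱼ = 11763·43.8 + 18982·50.7 + 24857·19 + 16679·47.8 = 2.747146 × 10^6.
n_{Dept III} = 1686·18982·50.7 / (2.747146 × 10^6) = 590.6.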